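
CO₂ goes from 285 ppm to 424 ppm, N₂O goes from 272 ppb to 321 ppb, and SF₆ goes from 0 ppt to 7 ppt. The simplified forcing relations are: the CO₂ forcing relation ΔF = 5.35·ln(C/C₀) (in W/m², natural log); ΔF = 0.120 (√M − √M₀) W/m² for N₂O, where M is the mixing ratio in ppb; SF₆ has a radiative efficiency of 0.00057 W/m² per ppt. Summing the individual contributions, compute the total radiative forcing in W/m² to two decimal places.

CO₂: 5.35 × ln(424/285) = 5.35 × ln(1.48772) = 5.35 × 0.39724 = 2.1252 W/m².
N₂O: 0.120 × (√321 − √272) = 0.120 × (17.9165 − 16.4924) = 0.120 × 1.4241 = 0.1709 W/m².
SF₆: ΔF = 0.00057 × (7 − 0) = 0.00057 × 7 = 0.0040 W/m².
Total ΔF = 2.1252 + 0.1709 + 0.0040 = 2.3001 W/m².

ΔF = 2.30 W/m²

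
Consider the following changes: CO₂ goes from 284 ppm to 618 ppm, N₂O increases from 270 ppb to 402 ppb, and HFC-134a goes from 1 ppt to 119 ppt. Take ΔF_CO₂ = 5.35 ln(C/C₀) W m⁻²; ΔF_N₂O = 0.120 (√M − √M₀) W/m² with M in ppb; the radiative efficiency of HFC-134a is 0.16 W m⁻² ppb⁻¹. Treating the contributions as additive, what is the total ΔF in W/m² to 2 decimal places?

ΔF = 4.61 W/m²

CO₂: 5.35 × ln(618/284) = 5.35 × ln(2.17606) = 5.35 × 0.77752 = 4.1597 W/m².
N₂O: 0.120 × (√402 − √270) = 0.120 × (20.0499 − 16.4317) = 0.120 × 3.6182 = 0.4342 W/m².
HFC-134a: Δ = 119 − 1 = 118 ppt = 0.118 ppb; ΔF = 0.16 × 0.118 = 0.0189 W/m².
Total ΔF = 4.1597 + 0.4342 + 0.0189 = 4.6128 W/m².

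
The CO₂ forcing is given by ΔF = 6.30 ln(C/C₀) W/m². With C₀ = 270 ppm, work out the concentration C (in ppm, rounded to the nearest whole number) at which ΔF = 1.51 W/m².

Set 6.30 ln(C/270) = 1.51, so ln(C/270) = 1.51/6.30 = 0.23968.
Then C/270 = e^0.23968 = 1.27084, giving C = 270 × 1.27084 = 343.13 ppm.

C ≈ 343 ppm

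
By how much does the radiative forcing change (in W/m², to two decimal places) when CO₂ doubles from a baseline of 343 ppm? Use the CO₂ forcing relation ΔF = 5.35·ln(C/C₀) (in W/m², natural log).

Because the forcing depends only on the ratio C/C₀, the initial concentration does not enter.
ΔF = 5.35 × ln(2) = 5.35 × 0.69315 = 3.7084 W/m².

ΔF = 3.71 W/m²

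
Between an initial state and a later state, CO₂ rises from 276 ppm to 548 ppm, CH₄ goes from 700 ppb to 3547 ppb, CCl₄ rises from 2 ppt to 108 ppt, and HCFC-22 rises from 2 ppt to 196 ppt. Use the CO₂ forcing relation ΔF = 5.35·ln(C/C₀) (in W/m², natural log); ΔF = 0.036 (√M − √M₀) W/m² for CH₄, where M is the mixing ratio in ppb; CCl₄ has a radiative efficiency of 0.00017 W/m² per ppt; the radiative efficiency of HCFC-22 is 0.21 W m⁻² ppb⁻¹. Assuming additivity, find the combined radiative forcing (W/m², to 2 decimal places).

ΔF = 4.92 W/m²

CO₂: 5.35 × ln(548/276) = 5.35 × ln(1.98551) = 5.35 × 0.68588 = 3.6695 W/m².
CH₄: 0.036 × (√3547 − √700) = 0.036 × (59.5567 − 26.4575) = 0.036 × 33.0992 = 1.1916 W/m².
CCl₄: ΔF = 0.00017 × (108 − 2) = 0.00017 × 106 = 0.0180 W/m².
HCFC-22: Δ = 196 − 2 = 194 ppt = 0.194 ppb; ΔF = 0.21 × 0.194 = 0.0407 W/m².
Total ΔF = 3.6695 + 1.1916 + 0.0180 + 0.0407 = 4.9198 W/m².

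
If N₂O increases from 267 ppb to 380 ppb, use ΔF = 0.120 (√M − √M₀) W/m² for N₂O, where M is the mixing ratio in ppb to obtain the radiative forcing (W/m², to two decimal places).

ΔF = 0.38 W/m²

N₂O: 0.120 × (√380 − √267) = 0.120 × (19.4936 − 16.3401) = 0.120 × 3.1535 = 0.3784 W/m².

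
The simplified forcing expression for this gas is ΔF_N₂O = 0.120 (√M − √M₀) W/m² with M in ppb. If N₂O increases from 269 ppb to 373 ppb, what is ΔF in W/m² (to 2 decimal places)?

N₂O: 0.120 × (√373 − √269) = 0.120 × (19.3132 − 16.4012) = 0.120 × 2.9120 = 0.3494 W/m².

ΔF = 0.35 W/m²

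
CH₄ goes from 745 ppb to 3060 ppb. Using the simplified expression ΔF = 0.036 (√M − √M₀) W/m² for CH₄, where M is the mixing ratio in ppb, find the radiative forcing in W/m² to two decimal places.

ΔF = 1.01 W/m²

CH₄: 0.036 × (√3060 − √745) = 0.036 × (55.3173 − 27.2947) = 0.036 × 28.0226 = 1.0088 W/m².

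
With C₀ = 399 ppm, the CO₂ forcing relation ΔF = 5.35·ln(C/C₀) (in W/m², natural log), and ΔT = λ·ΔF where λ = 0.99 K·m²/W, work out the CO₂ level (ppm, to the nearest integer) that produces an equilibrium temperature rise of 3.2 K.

Required forcing: ΔF = ΔT/λ = 3.2/0.99 = 3.2323 W/m².
Then ln(C/399) = ΔF/5.35 = 3.2323/5.35 = 0.60417.
So C = 399 × e^0.60417 = 399 × 1.82973 = 730.06 ppm.

C ≈ 730 ppm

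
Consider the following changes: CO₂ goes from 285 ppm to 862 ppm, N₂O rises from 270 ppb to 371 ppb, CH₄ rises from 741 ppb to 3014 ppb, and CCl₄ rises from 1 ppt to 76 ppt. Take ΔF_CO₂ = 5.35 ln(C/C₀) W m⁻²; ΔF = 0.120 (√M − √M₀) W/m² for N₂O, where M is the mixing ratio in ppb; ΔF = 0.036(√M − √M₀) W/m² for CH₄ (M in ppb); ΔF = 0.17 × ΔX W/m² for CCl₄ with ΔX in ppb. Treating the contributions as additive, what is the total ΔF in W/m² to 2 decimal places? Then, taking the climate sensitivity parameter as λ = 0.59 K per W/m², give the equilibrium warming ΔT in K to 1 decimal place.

ΔF = 7.27 W/m²; ΔT = 4.3 K

CO₂: 5.35 × ln(862/285) = 5.35 × ln(3.02456) = 5.35 × 1.10677 = 5.9212 W/m².
N₂O: 0.120 × (√371 − √270) = 0.120 × (19.2614 − 16.4317) = 0.120 × 2.8297 = 0.3396 W/m².
CH₄: 0.036 × (√3014 − √741) = 0.036 × (54.8999 − 27.2213) = 0.036 × 27.6786 = 0.9964 W/m².
CCl₄: Δ = 76 − 1 = 75 ppt = 0.075 ppb; ΔF = 0.17 × 0.075 = 0.0128 W/m².
Total ΔF = 5.9212 + 0.3396 + 0.9964 + 0.0128 = 7.2700 W/m².
ΔT = λ ΔF = 0.59 × 7.27 = 4.2893 K.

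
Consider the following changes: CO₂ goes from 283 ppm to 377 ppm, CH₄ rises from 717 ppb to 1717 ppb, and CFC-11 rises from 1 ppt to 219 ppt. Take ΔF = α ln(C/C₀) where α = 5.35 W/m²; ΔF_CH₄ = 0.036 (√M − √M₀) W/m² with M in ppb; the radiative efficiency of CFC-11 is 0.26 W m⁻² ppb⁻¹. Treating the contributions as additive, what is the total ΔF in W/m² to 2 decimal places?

ΔF = 2.12 W/m²

CO₂: 5.35 × ln(377/283) = 5.35 × ln(1.33216) = 5.35 × 0.28680 = 1.5344 W/m².
CH₄: 0.036 × (√1717 − √717) = 0.036 × (41.4367 − 26.7769) = 0.036 × 14.6598 = 0.5278 W/m².
CFC-11: Δ = 219 − 1 = 218 ppt = 0.218 ppb; ΔF = 0.26 × 0.218 = 0.0567 W/m².
Total ΔF = 1.5344 + 0.5278 + 0.0567 = 2.1189 W/m².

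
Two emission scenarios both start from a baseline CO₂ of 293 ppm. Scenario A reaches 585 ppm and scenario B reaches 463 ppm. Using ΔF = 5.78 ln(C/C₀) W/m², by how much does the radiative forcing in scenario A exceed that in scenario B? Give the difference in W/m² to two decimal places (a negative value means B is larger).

ΔF_A = 5.78 ln(585/293) = 5.78 × 0.69144 = 3.9965 W/m².
ΔF_B = 5.78 ln(463/293) = 5.78 × 0.45755 = 2.6446 W/m².
Difference: 3.9965 − 2.6446 = 1.3519 W/m².

ΔF_A − ΔF_B = 1.35 W/m²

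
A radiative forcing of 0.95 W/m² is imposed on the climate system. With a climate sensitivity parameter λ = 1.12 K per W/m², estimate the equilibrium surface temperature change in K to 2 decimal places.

ΔT = 1.06 K

ΔT = λ ΔF = 1.12 × 0.95 = 1.0640 K.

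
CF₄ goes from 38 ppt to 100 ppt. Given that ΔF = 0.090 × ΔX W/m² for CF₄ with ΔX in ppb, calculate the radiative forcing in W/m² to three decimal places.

CF₄: Δ = 100 − 38 = 62 ppt = 0.062 ppb; ΔF = 0.090 × 0.062 = 0.0056 W/m².

ΔF = 0.006 W/m²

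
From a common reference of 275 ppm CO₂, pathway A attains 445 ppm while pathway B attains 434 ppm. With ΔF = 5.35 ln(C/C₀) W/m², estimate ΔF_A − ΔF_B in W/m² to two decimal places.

ΔF_A − ΔF_B = 0.13 W/m²

ΔF_A = 5.35 ln(445/275) = 5.35 × 0.48130 = 2.5750 W/m².
ΔF_B = 5.35 ln(434/275) = 5.35 × 0.45627 = 2.4410 W/m².
Difference: 2.5750 − 2.4410 = 0.1340 W/m².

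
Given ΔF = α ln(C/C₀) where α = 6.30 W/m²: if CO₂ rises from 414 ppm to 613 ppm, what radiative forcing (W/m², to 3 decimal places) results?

CO₂: 6.30 × ln(613/414) = 6.30 × ln(1.48068) = 6.30 × 0.39250 = 2.4728 W/m².

ΔF = 2.473 W/m²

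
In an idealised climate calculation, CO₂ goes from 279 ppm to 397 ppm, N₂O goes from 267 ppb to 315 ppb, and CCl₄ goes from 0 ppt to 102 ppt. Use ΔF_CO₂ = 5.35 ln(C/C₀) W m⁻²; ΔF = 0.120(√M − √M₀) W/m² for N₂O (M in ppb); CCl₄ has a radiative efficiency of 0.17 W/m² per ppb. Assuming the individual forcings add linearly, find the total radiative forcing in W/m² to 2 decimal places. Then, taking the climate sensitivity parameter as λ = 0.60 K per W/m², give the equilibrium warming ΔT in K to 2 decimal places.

ΔF = 2.07 W/m²; ΔT = 1.24 K

CO₂: 5.35 × ln(397/279) = 5.35 × ln(1.42294) = 5.35 × 0.35273 = 1.8871 W/m².
N₂O: 0.120 × (√315 − √267) = 0.120 × (17.7482 − 16.3401) = 0.120 × 1.4081 = 0.1690 W/m².
CCl₄: Δ = 102 − 0 = 102 ppt = 0.102 ppb; ΔF = 0.17 × 0.102 = 0.0173 W/m².
Total ΔF = 1.8871 + 0.1690 + 0.0173 = 2.0734 W/m².
ΔT = λ ΔF = 0.60 × 2.07 = 1.2420 K.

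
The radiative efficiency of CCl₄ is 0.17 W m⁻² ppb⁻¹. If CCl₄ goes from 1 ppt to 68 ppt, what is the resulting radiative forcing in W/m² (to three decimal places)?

CCl₄: Δ = 68 − 1 = 67 ppt = 0.067 ppb; ΔF = 0.17 × 0.067 = 0.0114 W/m².

ΔF = 0.011 W/m²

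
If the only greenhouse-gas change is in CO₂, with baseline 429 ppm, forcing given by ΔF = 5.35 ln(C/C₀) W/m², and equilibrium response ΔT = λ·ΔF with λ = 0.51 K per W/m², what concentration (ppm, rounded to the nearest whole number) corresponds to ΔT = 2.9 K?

Required forcing: ΔF = ΔT/λ = 2.9/0.51 = 5.6863 W/m².
Then ln(C/429) = ΔF/5.35 = 5.6863/5.35 = 1.06286.
So C = 429 × e^1.06286 = 429 × 2.89464 = 1241.80 ppm.

C ≈ 1242 ppm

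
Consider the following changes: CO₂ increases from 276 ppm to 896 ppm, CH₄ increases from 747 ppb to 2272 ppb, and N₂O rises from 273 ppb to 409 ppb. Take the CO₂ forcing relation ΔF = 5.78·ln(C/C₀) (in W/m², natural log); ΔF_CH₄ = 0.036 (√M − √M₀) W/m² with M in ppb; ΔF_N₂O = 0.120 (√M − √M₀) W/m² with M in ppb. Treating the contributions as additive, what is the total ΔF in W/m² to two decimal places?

CO₂: 5.78 × ln(896/276) = 5.78 × ln(3.24638) = 5.78 × 1.17754 = 6.8062 W/m².
CH₄: 0.036 × (√2272 − √747) = 0.036 × (47.6655 − 27.3313) = 0.036 × 20.3342 = 0.7320 W/m².
N₂O: 0.120 × (√409 − √273) = 0.120 × (20.2237 − 16.5227) = 0.120 × 3.7010 = 0.4441 W/m².
Total ΔF = 6.8062 + 0.7320 + 0.4441 = 7.9823 W/m².

ΔF = 7.98 W/m²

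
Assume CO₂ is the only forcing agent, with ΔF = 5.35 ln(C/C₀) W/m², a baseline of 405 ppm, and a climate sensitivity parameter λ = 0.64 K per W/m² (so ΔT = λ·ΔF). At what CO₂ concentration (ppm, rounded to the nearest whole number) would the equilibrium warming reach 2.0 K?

C ≈ 726 ppm

Required forcing: ΔF = ΔT/λ = 2.0/0.64 = 3.1250 W/m².
Then ln(C/405) = ΔF/5.35 = 3.1250/5.35 = 0.58411.
So C = 405 × e^0.58411 = 405 × 1.79339 = 726.32 ppm.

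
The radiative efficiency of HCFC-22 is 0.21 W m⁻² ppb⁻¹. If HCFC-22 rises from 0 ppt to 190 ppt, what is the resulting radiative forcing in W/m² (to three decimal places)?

HCFC-22: Δ = 190 − 0 = 190 ppt = 0.190 ppb; ΔF = 0.21 × 0.190 = 0.0399 W/m².

ΔF = 0.040 W/m²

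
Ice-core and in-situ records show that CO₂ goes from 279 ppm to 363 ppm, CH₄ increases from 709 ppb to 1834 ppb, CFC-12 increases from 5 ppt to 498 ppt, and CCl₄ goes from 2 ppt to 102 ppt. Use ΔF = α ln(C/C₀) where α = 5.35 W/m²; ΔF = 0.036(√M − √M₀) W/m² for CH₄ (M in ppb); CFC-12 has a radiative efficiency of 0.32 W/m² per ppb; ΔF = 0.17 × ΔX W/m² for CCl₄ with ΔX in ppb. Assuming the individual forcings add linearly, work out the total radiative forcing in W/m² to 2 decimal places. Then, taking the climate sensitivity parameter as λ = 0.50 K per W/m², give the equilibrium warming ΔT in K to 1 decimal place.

CO₂: 5.35 × ln(363/279) = 5.35 × ln(1.30108) = 5.35 × 0.26319 = 1.4081 W/m².
CH₄: 0.036 × (√1834 − √709) = 0.036 × (42.8252 − 26.6271) = 0.036 × 16.1981 = 0.5831 W/m².
CFC-12: Δ = 498 − 5 = 493 ppt = 0.493 ppb; ΔF = 0.32 × 0.493 = 0.1578 W/m².
CCl₄: Δ = 102 − 2 = 100 ppt = 0.100 ppb; ΔF = 0.17 × 0.100 = 0.0170 W/m².
Total ΔF = 1.4081 + 0.5831 + 0.1578 + 0.0170 = 2.1660 W/m².
ΔT = λ ΔF = 0.50 × 2.17 = 1.0850 K.

ΔF = 2.17 W/m²; ΔT = 1.1 K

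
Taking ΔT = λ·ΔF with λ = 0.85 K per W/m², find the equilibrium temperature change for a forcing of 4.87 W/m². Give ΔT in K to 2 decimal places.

ΔT = λ ΔF = 0.85 × 4.87 = 4.1395 K.

ΔT = 4.14 K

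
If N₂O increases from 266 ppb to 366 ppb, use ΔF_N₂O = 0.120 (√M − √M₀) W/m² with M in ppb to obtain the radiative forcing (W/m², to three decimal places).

ΔF = 0.339 W/m²

N₂O: 0.120 × (√366 − √266) = 0.120 × (19.1311 − 16.3095) = 0.120 × 2.8216 = 0.3386 W/m².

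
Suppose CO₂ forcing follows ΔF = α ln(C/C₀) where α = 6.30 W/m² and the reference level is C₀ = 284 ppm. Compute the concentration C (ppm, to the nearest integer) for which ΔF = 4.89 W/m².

C ≈ 617 ppm

Set 6.30 ln(C/284) = 4.89, so ln(C/284) = 4.89/6.30 = 0.77619.
Then C/284 = e^0.77619 = 2.17318, giving C = 284 × 2.17318 = 617.18 ppm.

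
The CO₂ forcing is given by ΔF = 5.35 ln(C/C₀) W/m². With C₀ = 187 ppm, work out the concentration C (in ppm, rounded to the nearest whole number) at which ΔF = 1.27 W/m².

Set 5.35 ln(C/187) = 1.27, so ln(C/187) = 1.27/5.35 = 0.23738.
Then C/187 = e^0.23738 = 1.26792, giving C = 187 × 1.26792 = 237.10 ppm.

C ≈ 237 ppm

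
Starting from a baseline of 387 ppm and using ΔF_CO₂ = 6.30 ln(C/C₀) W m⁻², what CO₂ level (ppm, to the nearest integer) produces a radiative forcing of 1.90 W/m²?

C ≈ 523 ppm

Set 6.30 ln(C/387) = 1.90, so ln(C/387) = 1.90/6.30 = 0.30159.
Then C/387 = e^0.30159 = 1.35201, giving C = 387 × 1.35201 = 523.23 ppm.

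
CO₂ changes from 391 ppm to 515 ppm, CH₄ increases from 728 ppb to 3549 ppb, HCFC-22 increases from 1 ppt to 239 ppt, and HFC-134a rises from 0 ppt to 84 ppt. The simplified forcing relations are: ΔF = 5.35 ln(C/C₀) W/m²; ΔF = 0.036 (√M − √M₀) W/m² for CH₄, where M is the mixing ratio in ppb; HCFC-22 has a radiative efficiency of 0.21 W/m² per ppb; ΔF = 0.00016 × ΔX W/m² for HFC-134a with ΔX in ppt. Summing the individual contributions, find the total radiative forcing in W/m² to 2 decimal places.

CO₂: 5.35 × ln(515/391) = 5.35 × ln(1.31714) = 5.35 × 0.27546 = 1.4737 W/m².
CH₄: 0.036 × (√3549 − √728) = 0.036 × (59.5735 − 26.9815) = 0.036 × 32.5920 = 1.1733 W/m².
HCFC-22: Δ = 239 − 1 = 238 ppt = 0.238 ppb; ΔF = 0.21 × 0.238 = 0.0500 W/m².
HFC-134a: ΔF = 0.00016 × (84 − 0) = 0.00016 × 84 = 0.0134 W/m².
Total ΔF = 1.4737 + 1.1733 + 0.0500 + 0.0134 = 2.7104 W/m².

ΔF = 2.71 W/m²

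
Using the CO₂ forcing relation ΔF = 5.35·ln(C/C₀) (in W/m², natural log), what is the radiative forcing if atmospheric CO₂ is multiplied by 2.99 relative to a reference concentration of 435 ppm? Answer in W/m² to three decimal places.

Because the forcing depends only on the ratio C/C₀, the initial concentration does not enter.
ΔF = 5.35 × ln(2.99) = 5.35 × 1.09527 = 5.8597 W/m².

ΔF = 5.860 W/m²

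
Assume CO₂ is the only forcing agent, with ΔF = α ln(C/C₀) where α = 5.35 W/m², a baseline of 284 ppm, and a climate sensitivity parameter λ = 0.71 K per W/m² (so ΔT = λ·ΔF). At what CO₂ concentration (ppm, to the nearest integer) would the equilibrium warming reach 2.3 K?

Required forcing: ΔF = ΔT/λ = 2.3/0.71 = 3.2394 W/m².
Then ln(C/284) = ΔF/5.35 = 3.2394/5.35 = 0.60550.
So C = 284 × e^0.60550 = 284 × 1.83217 = 520.34 ppm.

C ≈ 520 ppm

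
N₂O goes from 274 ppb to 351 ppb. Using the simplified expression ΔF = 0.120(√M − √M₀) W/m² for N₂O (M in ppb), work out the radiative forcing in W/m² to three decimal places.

ΔF = 0.262 W/m²

N₂O: 0.120 × (√351 − √274) = 0.120 × (18.7350 − 16.5529) = 0.120 × 2.1821 = 0.2619 W/m².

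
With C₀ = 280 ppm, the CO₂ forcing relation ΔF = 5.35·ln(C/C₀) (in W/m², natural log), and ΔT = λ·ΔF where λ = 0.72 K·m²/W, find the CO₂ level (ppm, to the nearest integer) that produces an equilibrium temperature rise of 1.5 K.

C ≈ 413 ppm

Required forcing: ΔF = ΔT/λ = 1.5/0.72 = 2.0833 W/m².
Then ln(C/280) = ΔF/5.35 = 2.0833/5.35 = 0.38940.
So C = 280 × e^0.38940 = 280 × 1.47609 = 413.31 ppm.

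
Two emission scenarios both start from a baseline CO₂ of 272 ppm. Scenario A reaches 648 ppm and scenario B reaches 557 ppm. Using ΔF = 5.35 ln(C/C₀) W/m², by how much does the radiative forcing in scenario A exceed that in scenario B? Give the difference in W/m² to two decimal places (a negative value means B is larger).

ΔF_A = 5.35 ln(648/272) = 5.35 × 0.86809 = 4.6443 W/m².
ΔF_B = 5.35 ln(557/272) = 5.35 × 0.71676 = 3.8347 W/m².
Difference: 4.6443 − 3.8347 = 0.8096 W/m².

ΔF_A − ΔF_B = 0.81 W/m²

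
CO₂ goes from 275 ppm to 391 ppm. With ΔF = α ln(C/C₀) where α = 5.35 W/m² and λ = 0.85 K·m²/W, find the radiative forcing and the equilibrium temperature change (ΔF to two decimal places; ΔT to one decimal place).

ΔF = 1.88 W/m²; ΔT = 1.6 K

CO₂: 5.35 × ln(391/275) = 5.35 × ln(1.42182) = 5.35 × 0.35194 = 1.8829 W/m².
ΔT = λ ΔF = 0.85 × 1.88 = 1.5980 K.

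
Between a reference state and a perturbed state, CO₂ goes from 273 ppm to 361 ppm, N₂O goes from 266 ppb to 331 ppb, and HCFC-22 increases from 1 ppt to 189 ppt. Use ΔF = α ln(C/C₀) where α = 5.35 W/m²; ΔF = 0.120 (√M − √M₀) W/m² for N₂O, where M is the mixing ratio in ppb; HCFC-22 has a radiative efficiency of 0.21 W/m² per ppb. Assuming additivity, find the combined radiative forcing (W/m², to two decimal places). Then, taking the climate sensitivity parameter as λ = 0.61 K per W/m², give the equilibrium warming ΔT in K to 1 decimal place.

CO₂: 5.35 × ln(361/273) = 5.35 × ln(1.32234) = 5.35 × 0.27940 = 1.4948 W/m².
N₂O: 0.120 × (√331 − √266) = 0.120 × (18.1934 − 16.3095) = 0.120 × 1.8839 = 0.2261 W/m².
HCFC-22: Δ = 189 − 1 = 188 ppt = 0.188 ppb; ΔF = 0.21 × 0.188 = 0.0395 W/m².
Total ΔF = 1.4948 + 0.2261 + 0.0395 = 1.7604 W/m².
ΔT = λ ΔF = 0.61 × 1.76 = 1.0736 K.

ΔF = 1.76 W/m²; ΔT = 1.1 K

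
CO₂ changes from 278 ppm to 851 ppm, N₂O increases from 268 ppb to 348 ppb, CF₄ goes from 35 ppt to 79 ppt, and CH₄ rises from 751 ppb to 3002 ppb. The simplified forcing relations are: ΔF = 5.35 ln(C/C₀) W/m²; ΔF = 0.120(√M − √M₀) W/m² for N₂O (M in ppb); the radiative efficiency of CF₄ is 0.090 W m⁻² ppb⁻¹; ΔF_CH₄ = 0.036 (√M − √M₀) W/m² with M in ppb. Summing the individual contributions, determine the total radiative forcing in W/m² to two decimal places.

CO₂: 5.35 × ln(851/278) = 5.35 × ln(3.06115) = 5.35 × 1.11879 = 5.9855 W/m².
N₂O: 0.120 × (√348 − √268) = 0.120 × (18.6548 − 16.3707) = 0.120 × 2.2841 = 0.2741 W/m².
CF₄: Δ = 79 − 35 = 44 ppt = 0.044 ppb; ΔF = 0.090 × 0.044 = 0.0040 W/m².
CH₄: 0.036 × (√3002 − √751) = 0.036 × (54.7905 − 27.4044) = 0.036 × 27.3861 = 0.9859 W/m².
Total ΔF = 5.9855 + 0.2741 + 0.0040 + 0.9859 = 7.2495 W/m².

ΔF = 7.25 W/m²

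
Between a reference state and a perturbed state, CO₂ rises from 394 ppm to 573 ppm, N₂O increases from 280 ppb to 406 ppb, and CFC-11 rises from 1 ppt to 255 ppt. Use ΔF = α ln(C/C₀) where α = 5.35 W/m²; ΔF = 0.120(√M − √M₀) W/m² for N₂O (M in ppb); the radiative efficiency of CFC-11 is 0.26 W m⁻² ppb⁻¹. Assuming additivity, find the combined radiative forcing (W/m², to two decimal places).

CO₂: 5.35 × ln(573/394) = 5.35 × ln(1.45431) = 5.35 × 0.37453 = 2.0037 W/m².
N₂O: 0.120 × (√406 − √280) = 0.120 × (20.1494 − 16.7332) = 0.120 × 3.4162 = 0.4099 W/m².
CFC-11: Δ = 255 − 1 = 254 ppt = 0.254 ppb; ΔF = 0.26 × 0.254 = 0.0660 W/m².
Total ΔF = 2.0037 + 0.4099 + 0.0660 = 2.4796 W/m².

ΔF = 2.48 W/m²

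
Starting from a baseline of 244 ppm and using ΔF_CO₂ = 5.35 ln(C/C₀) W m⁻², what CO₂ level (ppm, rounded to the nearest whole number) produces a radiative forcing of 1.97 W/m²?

Set 5.35 ln(C/244) = 1.97, so ln(C/244) = 1.97/5.35 = 0.36822.
Then C/244 = e^0.36822 = 1.44516, giving C = 244 × 1.44516 = 352.62 ppm.

C ≈ 353 ppm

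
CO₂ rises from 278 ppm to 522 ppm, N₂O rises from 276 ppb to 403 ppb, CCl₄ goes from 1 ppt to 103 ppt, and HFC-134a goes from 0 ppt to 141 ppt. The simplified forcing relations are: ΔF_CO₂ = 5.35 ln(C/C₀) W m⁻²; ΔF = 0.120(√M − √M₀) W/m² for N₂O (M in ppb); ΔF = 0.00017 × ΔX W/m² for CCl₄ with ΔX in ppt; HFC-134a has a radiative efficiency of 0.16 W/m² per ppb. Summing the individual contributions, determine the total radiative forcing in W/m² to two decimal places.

ΔF = 3.83 W/m²

CO₂: 5.35 × ln(522/278) = 5.35 × ln(1.87770) = 5.35 × 0.63005 = 3.3708 W/m².
N₂O: 0.120 × (√403 − √276) = 0.120 × (20.0749 − 16.6132) = 0.120 × 3.4617 = 0.4154 W/m².
CCl₄: ΔF = 0.00017 × (103 − 1) = 0.00017 × 102 = 0.0173 W/m².
HFC-134a: Δ = 141 − 0 = 141 ppt = 0.141 ppb; ΔF = 0.16 × 0.141 = 0.0226 W/m².
Total ΔF = 3.3708 + 0.4154 + 0.0173 + 0.0226 = 3.8261 W/m².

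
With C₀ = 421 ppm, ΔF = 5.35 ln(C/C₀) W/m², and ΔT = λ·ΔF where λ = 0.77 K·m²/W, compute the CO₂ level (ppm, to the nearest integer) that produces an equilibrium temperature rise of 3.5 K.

Required forcing: ΔF = ΔT/λ = 3.5/0.77 = 4.5455 W/m².
Then ln(C/421) = ΔF/5.35 = 4.5455/5.35 = 0.84963.
So C = 421 × e^0.84963 = 421 × 2.33878 = 984.63 ppm.

C ≈ 985 ppm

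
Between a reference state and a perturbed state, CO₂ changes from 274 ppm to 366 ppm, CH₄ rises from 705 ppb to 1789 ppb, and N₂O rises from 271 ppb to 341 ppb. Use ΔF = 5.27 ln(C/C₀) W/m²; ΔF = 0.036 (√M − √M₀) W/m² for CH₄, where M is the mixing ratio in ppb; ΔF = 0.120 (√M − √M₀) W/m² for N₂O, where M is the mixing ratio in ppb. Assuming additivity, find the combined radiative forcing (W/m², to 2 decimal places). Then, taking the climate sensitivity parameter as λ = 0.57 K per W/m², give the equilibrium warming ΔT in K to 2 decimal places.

CO₂: 5.27 × ln(366/274) = 5.27 × ln(1.33577) = 5.27 × 0.28951 = 1.5257 W/m².
CH₄: 0.036 × (√1789 − √705) = 0.036 × (42.2966 − 26.5518) = 0.036 × 15.7448 = 0.5668 W/m².
N₂O: 0.120 × (√341 − √271) = 0.120 × (18.4662 − 16.4621) = 0.120 × 2.0041 = 0.2405 W/m².
Total ΔF = 1.5257 + 0.5668 + 0.2405 = 2.3330 W/m².
ΔT = λ ΔF = 0.57 × 2.33 = 1.3281 K.

ΔF = 2.33 W/m²; ΔT = 1.33 K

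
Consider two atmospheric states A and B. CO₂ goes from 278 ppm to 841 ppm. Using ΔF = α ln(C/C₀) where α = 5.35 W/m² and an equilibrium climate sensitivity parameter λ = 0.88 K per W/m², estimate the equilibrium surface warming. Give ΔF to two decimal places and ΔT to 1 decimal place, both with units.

ΔF = 5.92 W/m²; ΔT = 5.2 K

CO₂: 5.35 × ln(841/278) = 5.35 × ln(3.02518) = 5.35 × 1.10697 = 5.9223 W/m².
ΔT = λ ΔF = 0.88 × 5.92 = 5.2096 K.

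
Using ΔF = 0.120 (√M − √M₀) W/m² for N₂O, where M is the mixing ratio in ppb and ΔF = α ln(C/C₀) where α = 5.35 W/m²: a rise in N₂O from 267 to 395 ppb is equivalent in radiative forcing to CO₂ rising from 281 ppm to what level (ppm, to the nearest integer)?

C ≈ 304 ppm

N₂O forcing: 0.120 × (√395 − √267) = 0.120 × (19.8746 − 16.3401) = 0.120 × 3.5345 = 0.42414 W/m².
Set 5.35 ln(C/281) = 0.42414: ln(C/281) = 0.42414/5.35 = 0.07928, so C = 281 × e^0.07928 = 281 × 1.08251 = 304.19 ppm.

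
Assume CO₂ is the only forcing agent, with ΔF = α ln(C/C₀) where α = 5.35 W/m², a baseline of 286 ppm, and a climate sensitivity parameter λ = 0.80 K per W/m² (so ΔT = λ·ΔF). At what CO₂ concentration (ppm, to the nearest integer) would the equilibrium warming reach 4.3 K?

C ≈ 781 ppm

Required forcing: ΔF = ΔT/λ = 4.3/0.80 = 5.3750 W/m².
Then ln(C/286) = ΔF/5.35 = 5.3750/5.35 = 1.00467.
So C = 286 × e^1.00467 = 286 × 2.73101 = 781.07 ppm.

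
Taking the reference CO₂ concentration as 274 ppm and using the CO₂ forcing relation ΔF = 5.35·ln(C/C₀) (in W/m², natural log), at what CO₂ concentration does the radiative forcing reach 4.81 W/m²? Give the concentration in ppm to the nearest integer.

Set 5.35 ln(C/274) = 4.81, so ln(C/274) = 4.81/5.35 = 0.89907.
Then C/274 = e^0.89907 = 2.45732, giving C = 274 × 2.45732 = 673.31 ppm.

C ≈ 673 ppm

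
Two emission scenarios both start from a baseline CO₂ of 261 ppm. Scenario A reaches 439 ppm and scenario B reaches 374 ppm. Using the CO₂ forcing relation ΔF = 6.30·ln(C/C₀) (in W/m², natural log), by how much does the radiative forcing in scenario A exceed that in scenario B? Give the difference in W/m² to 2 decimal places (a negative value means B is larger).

ΔF_A = 6.30 ln(439/261) = 6.30 × 0.51998 = 3.2759 W/m².
ΔF_B = 6.30 ln(374/261) = 6.30 × 0.35974 = 2.2664 W/m².
Difference: 3.2759 − 2.2664 = 1.0095 W/m².

ΔF_A − ΔF_B = 1.01 W/m²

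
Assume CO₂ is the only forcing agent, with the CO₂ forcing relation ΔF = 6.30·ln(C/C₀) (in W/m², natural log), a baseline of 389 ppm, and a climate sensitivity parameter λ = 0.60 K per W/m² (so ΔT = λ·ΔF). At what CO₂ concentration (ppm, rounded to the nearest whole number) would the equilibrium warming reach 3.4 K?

C ≈ 956 ppm

Required forcing: ΔF = ΔT/λ = 3.4/0.60 = 5.6667 W/m².
Then ln(C/389) = ΔF/6.30 = 5.6667/6.30 = 0.89948.
So C = 389 × e^0.89948 = 389 × 2.45832 = 956.29 ppm.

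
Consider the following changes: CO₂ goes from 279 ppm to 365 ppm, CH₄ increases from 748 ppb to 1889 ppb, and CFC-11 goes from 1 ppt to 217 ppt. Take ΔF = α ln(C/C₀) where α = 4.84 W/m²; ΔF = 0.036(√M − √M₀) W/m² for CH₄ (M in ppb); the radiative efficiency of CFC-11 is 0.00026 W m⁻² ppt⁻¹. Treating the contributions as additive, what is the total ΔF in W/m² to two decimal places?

ΔF = 1.94 W/m²

CO₂: 4.84 × ln(365/279) = 4.84 × ln(1.30824) = 4.84 × 0.26868 = 1.3004 W/m².
CH₄: 0.036 × (√1889 − √748) = 0.036 × (43.4626 − 27.3496) = 0.036 × 16.1130 = 0.5801 W/m².
CFC-11: ΔF = 0.00026 × (217 − 1) = 0.00026 × 216 = 0.0562 W/m².
Total ΔF = 1.3004 + 0.5801 + 0.0562 = 1.9367 W/m².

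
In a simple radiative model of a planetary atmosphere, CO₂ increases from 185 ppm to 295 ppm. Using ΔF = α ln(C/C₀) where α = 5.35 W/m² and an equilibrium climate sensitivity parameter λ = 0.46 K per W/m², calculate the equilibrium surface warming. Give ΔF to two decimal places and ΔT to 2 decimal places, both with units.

CO₂: 5.35 × ln(295/185) = 5.35 × ln(1.59459) = 5.35 × 0.46662 = 2.4964 W/m².
ΔT = λ ΔF = 0.46 × 2.50 = 1.1500 K.

ΔF = 2.50 W/m²; ΔT = 1.15 K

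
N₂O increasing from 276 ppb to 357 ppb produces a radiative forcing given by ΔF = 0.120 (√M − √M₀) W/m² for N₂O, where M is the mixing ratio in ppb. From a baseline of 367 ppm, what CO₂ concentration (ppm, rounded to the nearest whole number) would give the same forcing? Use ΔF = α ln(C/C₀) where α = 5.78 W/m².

N₂O forcing: 0.120 × (√357 − √276) = 0.120 × (18.8944 − 16.6132) = 0.120 × 2.2812 = 0.27374 W/m².
Set 5.78 ln(C/367) = 0.27374: ln(C/367) = 0.27374/5.78 = 0.04736, so C = 367 × e^0.04736 = 367 × 1.04850 = 384.80 ppm.

C ≈ 385 ppm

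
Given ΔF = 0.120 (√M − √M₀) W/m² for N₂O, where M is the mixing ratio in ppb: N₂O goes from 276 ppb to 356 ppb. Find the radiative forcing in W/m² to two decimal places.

N₂O: 0.120 × (√356 − √276) = 0.120 × (18.8680 − 16.6132) = 0.120 × 2.2548 = 0.2706 W/m².

ΔF = 0.27 W/m²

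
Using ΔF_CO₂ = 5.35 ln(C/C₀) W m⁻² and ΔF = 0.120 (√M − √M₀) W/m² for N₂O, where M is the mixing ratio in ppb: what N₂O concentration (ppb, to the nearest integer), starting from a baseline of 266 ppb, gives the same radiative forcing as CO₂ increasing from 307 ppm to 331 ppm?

M ≈ 387 ppb

CO₂ forcing: 5.35 × ln(331/307) = 5.35 × 0.075271 = 0.40270 W/m².
Set 0.120(√M − √266) = 0.40270: √M = 0.40270/0.120 + √266 = 3.3558 + 16.3095 = 19.6653.
M = (19.6653)² = 386.72 ppb.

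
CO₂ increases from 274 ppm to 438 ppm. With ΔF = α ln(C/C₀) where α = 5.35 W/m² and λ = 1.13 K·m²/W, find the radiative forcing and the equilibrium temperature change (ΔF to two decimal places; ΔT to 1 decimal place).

ΔF = 2.51 W/m²; ΔT = 2.8 K

CO₂: 5.35 × ln(438/274) = 5.35 × ln(1.59854) = 5.35 × 0.46909 = 2.5096 W/m².
ΔT = λ ΔF = 1.13 × 2.51 = 2.8363 K.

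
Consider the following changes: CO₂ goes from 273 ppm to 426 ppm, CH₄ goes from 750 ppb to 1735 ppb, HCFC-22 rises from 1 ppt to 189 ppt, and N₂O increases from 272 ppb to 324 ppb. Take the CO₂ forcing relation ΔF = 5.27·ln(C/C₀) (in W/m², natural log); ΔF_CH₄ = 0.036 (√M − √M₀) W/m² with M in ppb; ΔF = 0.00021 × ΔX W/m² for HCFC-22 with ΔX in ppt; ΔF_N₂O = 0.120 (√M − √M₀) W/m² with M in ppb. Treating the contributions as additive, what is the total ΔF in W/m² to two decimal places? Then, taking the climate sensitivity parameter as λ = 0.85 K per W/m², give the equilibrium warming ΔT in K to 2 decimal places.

ΔF = 3.08 W/m²; ΔT = 2.62 K

CO₂: 5.27 × ln(426/273) = 5.27 × ln(1.56044) = 5.27 × 0.44497 = 2.3450 W/m².
CH₄: 0.036 × (√1735 − √750) = 0.036 × (41.6533 − 27.3861) = 0.036 × 14.2672 = 0.5136 W/m².
HCFC-22: ΔF = 0.00021 × (189 − 1) = 0.00021 × 188 = 0.0395 W/m².
N₂O: 0.120 × (√324 − √272) = 0.120 × (18.0000 − 16.4924) = 0.120 × 1.5076 = 0.1809 W/m².
Total ΔF = 2.3450 + 0.5136 + 0.0395 + 0.1809 = 3.0790 W/m².
ΔT = λ ΔF = 0.85 × 3.08 = 2.6180 K.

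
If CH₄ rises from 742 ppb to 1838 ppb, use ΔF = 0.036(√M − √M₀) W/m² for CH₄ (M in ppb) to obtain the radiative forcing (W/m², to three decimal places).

ΔF = 0.563 W/m²

CH₄: 0.036 × (√1838 − √742) = 0.036 × (42.8719 − 27.2397) = 0.036 × 15.6322 = 0.5628 W/m².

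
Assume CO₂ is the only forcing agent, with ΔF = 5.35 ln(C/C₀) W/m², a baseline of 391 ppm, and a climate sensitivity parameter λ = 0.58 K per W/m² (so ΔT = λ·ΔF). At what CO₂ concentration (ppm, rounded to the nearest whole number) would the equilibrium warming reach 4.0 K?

C ≈ 1419 ppm

Required forcing: ΔF = ΔT/λ = 4.0/0.58 = 6.8966 W/m².
Then ln(C/391) = ΔF/5.35 = 6.8966/5.35 = 1.28908.
So C = 391 × e^1.28908 = 391 × 3.62945 = 1419.11 ppm.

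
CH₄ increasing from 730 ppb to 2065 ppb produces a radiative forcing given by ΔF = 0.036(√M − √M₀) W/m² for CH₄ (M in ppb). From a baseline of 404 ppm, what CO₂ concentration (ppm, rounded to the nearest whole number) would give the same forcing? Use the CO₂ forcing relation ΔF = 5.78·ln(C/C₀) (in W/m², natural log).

CH₄ forcing: 0.036 × (√2065 − √730) = 0.036 × (45.4423 − 27.0185) = 0.036 × 18.4238 = 0.66326 W/m².
Set 5.78 ln(C/404) = 0.66326: ln(C/404) = 0.66326/5.78 = 0.11475, so C = 404 × e^0.11475 = 404 × 1.12159 = 453.12 ppm.

C ≈ 453 ppm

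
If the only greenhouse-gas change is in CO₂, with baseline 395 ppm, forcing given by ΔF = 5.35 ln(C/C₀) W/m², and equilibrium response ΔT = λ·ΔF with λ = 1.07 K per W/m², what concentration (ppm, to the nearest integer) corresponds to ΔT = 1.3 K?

Required forcing: ΔF = ΔT/λ = 1.3/1.07 = 1.2150 W/m².
Then ln(C/395) = ΔF/5.35 = 1.2150/5.35 = 0.22710.
So C = 395 × e^0.22710 = 395 × 1.25496 = 495.71 ppm.

C ≈ 496 ppm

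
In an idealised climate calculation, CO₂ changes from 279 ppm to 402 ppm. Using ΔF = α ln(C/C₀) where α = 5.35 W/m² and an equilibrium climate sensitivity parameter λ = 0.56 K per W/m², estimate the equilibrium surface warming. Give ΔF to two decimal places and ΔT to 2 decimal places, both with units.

CO₂: 5.35 × ln(402/279) = 5.35 × ln(1.44086) = 5.35 × 0.36524 = 1.9540 W/m².
ΔT = λ ΔF = 0.56 × 1.95 = 1.0920 K.

ΔF = 1.95 W/m²; ΔT = 1.09 K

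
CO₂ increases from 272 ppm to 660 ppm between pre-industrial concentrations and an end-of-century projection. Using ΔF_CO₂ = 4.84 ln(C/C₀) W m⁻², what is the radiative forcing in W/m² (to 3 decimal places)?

CO₂: 4.84 × ln(660/272) = 4.84 × ln(2.42647) = 4.84 × 0.88644 = 4.2904 W/m².

ΔF = 4.290 W/m²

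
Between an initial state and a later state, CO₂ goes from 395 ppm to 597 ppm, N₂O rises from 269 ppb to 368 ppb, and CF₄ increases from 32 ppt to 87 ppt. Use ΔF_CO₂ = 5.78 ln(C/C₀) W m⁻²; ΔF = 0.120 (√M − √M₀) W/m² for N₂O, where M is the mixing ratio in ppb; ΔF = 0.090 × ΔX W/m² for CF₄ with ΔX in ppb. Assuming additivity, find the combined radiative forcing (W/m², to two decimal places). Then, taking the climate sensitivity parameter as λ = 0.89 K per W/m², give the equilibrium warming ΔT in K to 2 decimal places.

ΔF = 2.73 W/m²; ΔT = 2.43 K

CO₂: 5.78 × ln(597/395) = 5.78 × ln(1.51139) = 5.78 × 0.41303 = 2.3873 W/m².
N₂O: 0.120 × (√368 − √269) = 0.120 × (19.1833 − 16.4012) = 0.120 × 2.7821 = 0.3339 W/m².
CF₄: Δ = 87 − 32 = 55 ppt = 0.055 ppb; ΔF = 0.090 × 0.055 = 0.0050 W/m².
Total ΔF = 2.3873 + 0.3339 + 0.0050 = 2.7262 W/m².
ΔT = λ ΔF = 0.89 × 2.73 = 2.4297 K.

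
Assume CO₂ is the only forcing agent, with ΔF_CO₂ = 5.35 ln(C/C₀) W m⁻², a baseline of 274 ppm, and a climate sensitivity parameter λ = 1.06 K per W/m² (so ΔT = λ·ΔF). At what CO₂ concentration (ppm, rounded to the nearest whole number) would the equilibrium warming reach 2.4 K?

C ≈ 418 ppm

Required forcing: ΔF = ΔT/λ = 2.4/1.06 = 2.2642 W/m².
Then ln(C/274) = ΔF/5.35 = 2.2642/5.35 = 0.42321.
So C = 274 × e^0.42321 = 274 × 1.52685 = 418.36 ppm.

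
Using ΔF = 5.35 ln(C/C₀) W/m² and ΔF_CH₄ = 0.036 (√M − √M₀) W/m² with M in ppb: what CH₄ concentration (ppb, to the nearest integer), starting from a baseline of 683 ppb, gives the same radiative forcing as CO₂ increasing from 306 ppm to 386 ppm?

M ≈ 3678 ppb

CO₂ forcing: 5.35 × ln(386/306) = 5.35 × 0.232252 = 1.24255 W/m².
Set 0.036(√M − √683) = 1.24255: √M = 1.24255/0.036 + √683 = 34.5153 + 26.1343 = 60.6496.
M = (60.6496)² = 3678.37 ppb.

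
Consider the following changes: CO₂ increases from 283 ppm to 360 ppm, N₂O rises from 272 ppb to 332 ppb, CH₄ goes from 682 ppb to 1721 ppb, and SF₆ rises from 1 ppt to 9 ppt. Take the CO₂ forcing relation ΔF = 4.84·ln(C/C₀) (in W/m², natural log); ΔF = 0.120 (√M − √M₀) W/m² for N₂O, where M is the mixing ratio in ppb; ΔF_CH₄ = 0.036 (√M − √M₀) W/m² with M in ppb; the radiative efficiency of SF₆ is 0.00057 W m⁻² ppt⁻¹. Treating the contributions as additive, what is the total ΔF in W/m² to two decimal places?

ΔF = 1.93 W/m²

CO₂: 4.84 × ln(360/283) = 4.84 × ln(1.27208) = 4.84 × 0.24065 = 1.1647 W/m².
N₂O: 0.120 × (√332 − √272) = 0.120 × (18.2209 − 16.4924) = 0.120 × 1.7285 = 0.2074 W/m².
CH₄: 0.036 × (√1721 − √682) = 0.036 × (41.4849 − 26.1151) = 0.036 × 15.3698 = 0.5533 W/m².
SF₆: ΔF = 0.00057 × (9 − 1) = 0.00057 × 8 = 0.0046 W/m².
Total ΔF = 1.1647 + 0.2074 + 0.5533 + 0.0046 = 1.9300 W/m².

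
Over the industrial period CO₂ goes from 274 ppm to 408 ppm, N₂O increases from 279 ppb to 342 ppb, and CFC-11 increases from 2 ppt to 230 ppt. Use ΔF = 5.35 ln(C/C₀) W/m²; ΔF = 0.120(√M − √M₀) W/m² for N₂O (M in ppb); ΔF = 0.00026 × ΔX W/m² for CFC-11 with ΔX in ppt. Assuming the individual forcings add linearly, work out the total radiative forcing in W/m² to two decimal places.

ΔF = 2.40 W/m²

CO₂: 5.35 × ln(408/274) = 5.35 × ln(1.48905) = 5.35 × 0.39814 = 2.1300 W/m².
N₂O: 0.120 × (√342 − √279) = 0.120 × (18.4932 − 16.7033) = 0.120 × 1.7899 = 0.2148 W/m².
CFC-11: ΔF = 0.00026 × (230 − 2) = 0.00026 × 228 = 0.0593 W/m².
Total ΔF = 2.1300 + 0.2148 + 0.0593 = 2.4041 W/m².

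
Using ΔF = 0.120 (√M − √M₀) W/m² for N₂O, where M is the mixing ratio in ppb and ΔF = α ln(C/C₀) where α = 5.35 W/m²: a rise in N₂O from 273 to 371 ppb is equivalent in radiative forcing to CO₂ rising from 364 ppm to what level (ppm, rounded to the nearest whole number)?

C ≈ 387 ppm

N₂O forcing: 0.120 × (√371 − √273) = 0.120 × (19.2614 − 16.5227) = 0.120 × 2.7387 = 0.32864 W/m².
Set 5.35 ln(C/364) = 0.32864: ln(C/364) = 0.32864/5.35 = 0.06143, so C = 364 × e^0.06143 = 364 × 1.06336 = 387.06 ppm.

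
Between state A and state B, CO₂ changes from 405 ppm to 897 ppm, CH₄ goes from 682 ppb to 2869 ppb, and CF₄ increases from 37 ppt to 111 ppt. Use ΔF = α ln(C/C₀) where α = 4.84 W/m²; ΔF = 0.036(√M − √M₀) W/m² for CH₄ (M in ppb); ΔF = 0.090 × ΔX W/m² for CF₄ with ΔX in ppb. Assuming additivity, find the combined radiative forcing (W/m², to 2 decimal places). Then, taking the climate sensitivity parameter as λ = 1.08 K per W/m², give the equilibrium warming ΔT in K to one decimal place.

CO₂: 4.84 × ln(897/405) = 4.84 × ln(2.21481) = 4.84 × 0.79517 = 3.8486 W/m².
CH₄: 0.036 × (√2869 − √682) = 0.036 × (53.5630 − 26.1151) = 0.036 × 27.4479 = 0.9881 W/m².
CF₄: Δ = 111 − 37 = 74 ppt = 0.074 ppb; ΔF = 0.090 × 0.074 = 0.0067 W/m².
Total ΔF = 3.8486 + 0.9881 + 0.0067 = 4.8434 W/m².
ΔT = λ ΔF = 1.08 × 4.84 = 5.2272 K.

ΔF = 4.84 W/m²; ΔT = 5.2 K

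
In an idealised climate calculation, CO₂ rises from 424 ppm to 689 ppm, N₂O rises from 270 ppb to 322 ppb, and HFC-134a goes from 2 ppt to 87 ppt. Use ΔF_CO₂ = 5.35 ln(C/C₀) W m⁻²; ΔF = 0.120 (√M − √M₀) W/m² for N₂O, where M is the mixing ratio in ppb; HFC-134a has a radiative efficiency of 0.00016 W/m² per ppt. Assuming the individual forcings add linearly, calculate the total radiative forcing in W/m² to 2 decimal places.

CO₂: 5.35 × ln(689/424) = 5.35 × ln(1.62500) = 5.35 × 0.48551 = 2.5975 W/m².
N₂O: 0.120 × (√322 − √270) = 0.120 × (17.9444 − 16.4317) = 0.120 × 1.5127 = 0.1815 W/m².
HFC-134a: ΔF = 0.00016 × (87 − 2) = 0.00016 × 85 = 0.0136 W/m².
Total ΔF = 2.5975 + 0.1815 + 0.0136 = 2.7926 W/m².

ΔF = 2.79 W/m²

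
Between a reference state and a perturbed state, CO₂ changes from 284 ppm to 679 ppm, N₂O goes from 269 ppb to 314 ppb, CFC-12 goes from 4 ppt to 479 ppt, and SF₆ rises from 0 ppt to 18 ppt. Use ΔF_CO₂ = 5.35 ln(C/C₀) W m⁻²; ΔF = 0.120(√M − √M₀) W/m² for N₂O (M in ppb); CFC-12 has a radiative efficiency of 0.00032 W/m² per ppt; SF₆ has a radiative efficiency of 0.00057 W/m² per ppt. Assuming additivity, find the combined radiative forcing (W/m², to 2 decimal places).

ΔF = 4.98 W/m²

CO₂: 5.35 × ln(679/284) = 5.35 × ln(2.39085) = 5.35 × 0.87165 = 4.6633 W/m².
N₂O: 0.120 × (√314 − √269) = 0.120 × (17.7200 − 16.4012) = 0.120 × 1.3188 = 0.1583 W/m².
CFC-12: ΔF = 0.00032 × (479 − 4) = 0.00032 × 475 = 0.1520 W/m².
SF₆: ΔF = 0.00057 × (18 − 0) = 0.00057 × 18 = 0.0103 W/m².
Total ΔF = 4.6633 + 0.1583 + 0.1520 + 0.0103 = 4.9839 W/m².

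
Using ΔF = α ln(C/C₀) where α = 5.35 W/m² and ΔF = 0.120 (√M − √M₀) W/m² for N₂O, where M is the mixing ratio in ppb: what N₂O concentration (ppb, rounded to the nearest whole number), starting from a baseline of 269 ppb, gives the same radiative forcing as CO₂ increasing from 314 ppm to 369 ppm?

M ≈ 557 ppb

CO₂ forcing: 5.35 × ln(369/314) = 5.35 × 0.161404 = 0.86351 W/m².
Set 0.120(√M − √269) = 0.86351: √M = 0.86351/0.120 + √269 = 7.1959 + 16.4012 = 23.5971.
M = (23.5971)² = 556.82 ppb.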